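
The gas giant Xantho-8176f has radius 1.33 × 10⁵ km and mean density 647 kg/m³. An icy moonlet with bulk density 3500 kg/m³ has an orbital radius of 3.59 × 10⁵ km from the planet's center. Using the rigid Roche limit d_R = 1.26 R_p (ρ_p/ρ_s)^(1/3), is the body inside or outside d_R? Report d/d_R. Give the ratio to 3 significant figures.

outside; d/d_R ≈ 3.76

d_R = 1.26 × (1.33 × 10⁵ km) × (647/3500)^(1/3) = 95460 km
d/d_R = (3.59 × 10⁵) / (95460) = 3.76
Since d/d_R > 1, the body is outside the Roche limit.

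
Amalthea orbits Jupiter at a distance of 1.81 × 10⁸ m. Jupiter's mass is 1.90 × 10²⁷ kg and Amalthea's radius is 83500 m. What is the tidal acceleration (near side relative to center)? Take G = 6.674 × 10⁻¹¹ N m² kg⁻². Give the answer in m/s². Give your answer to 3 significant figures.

3.57 × 10⁻³ m/s²

Δa = 2GMr/d³
   = 2 × (6.674 × 10⁻¹¹) × (1.90 × 10²⁷) × (83500) / (1.81 × 10⁸)³
   = 3.57 × 10⁻³ m/s²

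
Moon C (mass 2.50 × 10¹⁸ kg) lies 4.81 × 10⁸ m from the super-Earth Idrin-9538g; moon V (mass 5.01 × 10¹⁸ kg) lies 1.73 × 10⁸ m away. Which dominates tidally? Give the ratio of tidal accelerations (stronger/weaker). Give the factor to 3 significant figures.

Moon V, by a factor of ≈ 43.1

Compare M/d³ for the two perturbers:
Moon C: (2.50 × 10¹⁸) / (4.81 × 10⁸)³ = 2.246 × 10⁻⁸
Moon V: (5.01 × 10¹⁸) / (1.73 × 10⁸)³ = 9.676 × 10⁻⁷
Ratio (larger/smaller) = 43.1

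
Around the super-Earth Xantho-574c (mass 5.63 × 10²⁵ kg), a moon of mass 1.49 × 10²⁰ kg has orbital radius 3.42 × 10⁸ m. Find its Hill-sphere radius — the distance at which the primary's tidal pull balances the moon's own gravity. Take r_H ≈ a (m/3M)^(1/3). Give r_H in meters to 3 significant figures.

r_H ≈ a (m/3M)^(1/3)
    = (3.42 × 10⁸) × (1.49 × 10²⁰ / (3 × 5.63 × 10²⁵))^(1/3)
    = 3.28 × 10⁶ m

3.28 × 10⁶ m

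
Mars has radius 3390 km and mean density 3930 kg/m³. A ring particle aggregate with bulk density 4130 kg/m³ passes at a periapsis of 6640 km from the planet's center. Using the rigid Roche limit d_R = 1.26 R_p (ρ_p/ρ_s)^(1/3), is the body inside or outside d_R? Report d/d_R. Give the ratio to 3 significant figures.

d_R = 1.26 × (3390 km) × (3930/4130)^(1/3) = 4201 km
d/d_R = (6640) / (4201) = 1.58
Since d/d_R > 1, the body is outside the Roche limit.

outside; d/d_R ≈ 1.58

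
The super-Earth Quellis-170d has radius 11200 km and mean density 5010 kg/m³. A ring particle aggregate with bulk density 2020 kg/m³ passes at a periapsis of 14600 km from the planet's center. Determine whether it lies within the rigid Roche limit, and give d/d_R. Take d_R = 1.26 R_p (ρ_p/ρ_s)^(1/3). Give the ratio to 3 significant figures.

d_R = 1.26 × (11200 km) × (5010/2020)^(1/3) = 19100 km
d/d_R = (14600) / (19100) = 0.764
Since d/d_R < 1, the body is inside the Roche limit.

inside; d/d_R ≈ 0.764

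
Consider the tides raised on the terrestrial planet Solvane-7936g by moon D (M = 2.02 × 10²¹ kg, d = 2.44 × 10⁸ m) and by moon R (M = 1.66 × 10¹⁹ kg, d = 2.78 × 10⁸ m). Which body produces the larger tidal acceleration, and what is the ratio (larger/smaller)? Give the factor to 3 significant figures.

Moon D, by a factor of ≈ 180

Tidal acceleration ∝ M/d³, so compare M/d³ for each.
Moon D: (2.02 × 10²¹) / (2.44 × 10⁸)³ = 1.391 × 10⁻⁴
Moon R: (1.66 × 10¹⁹) / (2.78 × 10⁸)³ = 7.726 × 10⁻⁷
Ratio (larger/smaller) = 180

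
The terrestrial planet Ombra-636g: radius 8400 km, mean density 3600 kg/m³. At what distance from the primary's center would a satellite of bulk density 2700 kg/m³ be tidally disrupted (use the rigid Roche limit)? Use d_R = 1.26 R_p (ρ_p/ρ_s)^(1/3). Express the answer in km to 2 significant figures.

12000 km

d_R = 1.26 × 8400 km × (3600/2700)^(1/3)
    = 12000 km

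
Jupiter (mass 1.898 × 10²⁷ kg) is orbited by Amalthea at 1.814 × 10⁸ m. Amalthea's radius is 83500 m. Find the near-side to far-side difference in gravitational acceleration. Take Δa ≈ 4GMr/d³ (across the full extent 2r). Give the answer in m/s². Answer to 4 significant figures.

7.088 × 10⁻³ m/s²

Δg = 4GMr/d³
   = 4 × (6.674 × 10⁻¹¹) × (1.898 × 10²⁷) × (83500) / (1.814 × 10⁸)³
   = 7.088 × 10⁻³ m/s²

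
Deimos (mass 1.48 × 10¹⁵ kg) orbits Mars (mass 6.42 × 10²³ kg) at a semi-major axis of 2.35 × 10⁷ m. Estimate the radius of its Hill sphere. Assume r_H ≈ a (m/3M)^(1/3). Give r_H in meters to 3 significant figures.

r_H ≈ a (m/3M)^(1/3)
    = (2.35 × 10⁷) × (1.48 × 10¹⁵ / (3 × 6.42 × 10²³))^(1/3)
    = 2.15 × 10⁴ m

2.15 × 10⁴ m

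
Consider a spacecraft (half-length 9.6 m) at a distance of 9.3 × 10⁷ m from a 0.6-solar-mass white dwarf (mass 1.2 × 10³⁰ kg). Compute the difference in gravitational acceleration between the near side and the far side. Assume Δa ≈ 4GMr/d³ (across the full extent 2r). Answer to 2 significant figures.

Δa = 4GMr/d³
   = 4 × (6.674 × 10⁻¹¹) × (1.2 × 10³⁰) × (9.6) / (9.3 × 10⁷)³
   = 3.8 × 10⁻³ m/s²

3.8 × 10⁻³ m/s²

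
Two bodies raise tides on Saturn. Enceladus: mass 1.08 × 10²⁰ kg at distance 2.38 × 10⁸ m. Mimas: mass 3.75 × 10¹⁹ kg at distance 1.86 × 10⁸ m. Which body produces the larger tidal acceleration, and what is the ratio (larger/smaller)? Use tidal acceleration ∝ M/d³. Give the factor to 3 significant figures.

Tidal acceleration ∝ M/d³, so compare M/d³ for each.
Enceladus: (1.08 × 10²⁰) / (2.38 × 10⁸)³ = 8.011 × 10⁻⁶
Mimas: (3.75 × 10¹⁹) / (1.86 × 10⁸)³ = 5.828 × 10⁻⁶
Ratio (larger/smaller) = 1.37

Enceladus, by a factor of ≈ 1.37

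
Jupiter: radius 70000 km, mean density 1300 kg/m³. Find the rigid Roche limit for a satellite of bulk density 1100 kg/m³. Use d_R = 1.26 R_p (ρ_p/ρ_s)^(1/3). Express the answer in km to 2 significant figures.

d_R = 1.26 × 70000 km × (1300/1100)^(1/3)
    = 93000 km

93000 km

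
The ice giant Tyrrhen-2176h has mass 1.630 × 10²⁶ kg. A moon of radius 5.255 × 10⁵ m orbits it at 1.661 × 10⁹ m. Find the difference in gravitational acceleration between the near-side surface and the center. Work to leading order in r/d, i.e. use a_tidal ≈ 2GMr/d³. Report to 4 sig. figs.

2.495 × 10⁻⁶ m/s²

Δg = 2GMr/d³
   = 2 × (6.674 × 10⁻¹¹) × (1.630 × 10²⁶) × (5.255 × 10⁵) / (1.661 × 10⁹)³
   = 2.495 × 10⁻⁶ m/s²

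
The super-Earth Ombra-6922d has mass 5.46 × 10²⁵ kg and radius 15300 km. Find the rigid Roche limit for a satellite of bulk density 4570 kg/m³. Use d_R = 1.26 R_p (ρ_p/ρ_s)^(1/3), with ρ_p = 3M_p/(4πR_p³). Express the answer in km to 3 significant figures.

17900 km

ρ_p = 3M_p/(4πR_p³) = 3 × (5.46 × 10²⁵) / (4π × (1.53 × 10⁷ m)³) = 3640 kg/m³
d_R = 1.26 × 15300 km × (3640/4570)^(1/3)
    = 17900 km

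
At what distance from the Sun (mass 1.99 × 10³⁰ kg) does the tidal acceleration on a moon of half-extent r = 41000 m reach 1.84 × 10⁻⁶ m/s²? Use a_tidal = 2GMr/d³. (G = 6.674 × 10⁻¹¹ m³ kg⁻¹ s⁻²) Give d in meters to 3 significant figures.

2GMr/d³ = a_tidal  ⇒  d = (2GMr / a_tidal)^(1/3)
d = (2 × 6.674×10⁻¹¹ × (1.99 × 10³⁰) × (41000) / (1.84 × 10⁻⁶))^(1/3)
  = 1.81 × 10¹⁰ m

1.81 × 10¹⁰ m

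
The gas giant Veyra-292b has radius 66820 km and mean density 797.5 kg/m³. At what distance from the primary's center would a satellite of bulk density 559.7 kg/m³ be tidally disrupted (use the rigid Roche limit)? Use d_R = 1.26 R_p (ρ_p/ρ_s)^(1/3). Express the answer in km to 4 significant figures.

94740 km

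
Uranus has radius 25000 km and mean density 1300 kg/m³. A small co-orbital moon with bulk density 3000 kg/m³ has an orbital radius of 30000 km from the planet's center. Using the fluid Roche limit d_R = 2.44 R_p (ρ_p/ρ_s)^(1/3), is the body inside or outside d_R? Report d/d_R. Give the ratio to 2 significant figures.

d_R = 2.44 × (25000 km) × (1300/3000)^(1/3) = 46160 km
d/d_R = (30000) / (46160) = 0.65
Since d/d_R < 1, the body is inside the Roche limit.

inside; d/d_R ≈ 0.65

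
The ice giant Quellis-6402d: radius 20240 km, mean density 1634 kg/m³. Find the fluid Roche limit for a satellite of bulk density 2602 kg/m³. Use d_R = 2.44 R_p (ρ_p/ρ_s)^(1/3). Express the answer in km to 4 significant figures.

d_R = 2.44 × 20240 km × (1634/2602)^(1/3)
    = 42290 km

42290 km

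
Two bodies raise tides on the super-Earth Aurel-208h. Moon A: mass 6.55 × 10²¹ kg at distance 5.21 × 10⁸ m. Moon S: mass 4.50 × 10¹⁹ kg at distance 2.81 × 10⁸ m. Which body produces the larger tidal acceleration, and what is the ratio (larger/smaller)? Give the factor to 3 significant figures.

Moon A, by a factor of ≈ 22.8

Compare M/d³ for the two perturbers:
Moon A: (6.55 × 10²¹) / (5.21 × 10⁸)³ = 4.632 × 10⁻⁵
Moon S: (4.50 × 10¹⁹) / (2.81 × 10⁸)³ = 2.028 × 10⁻⁶
Ratio (larger/smaller) = 22.8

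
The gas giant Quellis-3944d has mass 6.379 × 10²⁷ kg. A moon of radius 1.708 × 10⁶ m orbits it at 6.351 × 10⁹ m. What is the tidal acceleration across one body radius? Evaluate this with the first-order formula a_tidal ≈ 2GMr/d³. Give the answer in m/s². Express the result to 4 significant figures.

5.677 × 10⁻⁶ m/s²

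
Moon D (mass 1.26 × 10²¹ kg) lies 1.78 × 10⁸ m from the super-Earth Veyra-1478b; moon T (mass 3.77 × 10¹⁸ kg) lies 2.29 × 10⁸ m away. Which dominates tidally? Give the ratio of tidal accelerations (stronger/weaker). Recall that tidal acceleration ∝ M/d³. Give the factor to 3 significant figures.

Moon D, by a factor of ≈ 712

Tidal acceleration ∝ M/d³, so compare M/d³ for each.
Moon D: (1.26 × 10²¹) / (1.78 × 10⁸)³ = 2.234 × 10⁻⁴
Moon T: (3.77 × 10¹⁸) / (2.29 × 10⁸)³ = 3.139 × 10⁻⁷
Ratio (larger/smaller) = 712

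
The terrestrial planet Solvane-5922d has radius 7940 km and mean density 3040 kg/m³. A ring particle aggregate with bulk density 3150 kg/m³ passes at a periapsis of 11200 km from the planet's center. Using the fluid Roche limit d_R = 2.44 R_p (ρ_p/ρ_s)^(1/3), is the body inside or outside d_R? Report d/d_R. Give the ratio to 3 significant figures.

d_R = 2.44 × (7940 km) × (3040/3150)^(1/3) = 19150 km
d/d_R = (11200) / (19150) = 0.585
Since d/d_R < 1, the body is inside the Roche limit.

inside; d/d_R ≈ 0.585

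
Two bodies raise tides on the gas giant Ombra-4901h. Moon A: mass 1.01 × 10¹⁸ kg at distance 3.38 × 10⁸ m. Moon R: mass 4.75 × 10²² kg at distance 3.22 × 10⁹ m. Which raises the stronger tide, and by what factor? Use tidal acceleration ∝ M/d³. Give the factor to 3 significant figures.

Moon R, by a factor of ≈ 54.4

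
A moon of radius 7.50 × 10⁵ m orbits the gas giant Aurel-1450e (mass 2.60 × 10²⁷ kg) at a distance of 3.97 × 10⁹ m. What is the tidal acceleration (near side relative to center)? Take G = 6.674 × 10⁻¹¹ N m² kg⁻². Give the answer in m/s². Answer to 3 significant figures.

4.16 × 10⁻⁶ m/s²

Since r ≪ d, expand the inverse-square field across one radius to get the leading 2GMr/d³ term.
Δg = 2GMr/d³
   = 2 × (6.674 × 10⁻¹¹) × (2.60 × 10²⁷) × (7.50 × 10⁵) / (3.97 × 10⁹)³
   = 4.16 × 10⁻⁶ m/s²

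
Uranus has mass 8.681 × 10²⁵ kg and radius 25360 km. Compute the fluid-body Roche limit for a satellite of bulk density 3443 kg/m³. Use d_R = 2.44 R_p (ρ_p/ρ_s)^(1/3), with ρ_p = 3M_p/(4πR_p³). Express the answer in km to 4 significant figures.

44390 km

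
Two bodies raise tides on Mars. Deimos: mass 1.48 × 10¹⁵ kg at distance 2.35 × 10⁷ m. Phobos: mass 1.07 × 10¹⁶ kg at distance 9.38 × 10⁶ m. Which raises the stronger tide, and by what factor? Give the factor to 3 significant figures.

Tidal acceleration ∝ M/d³, so compare M/d³ for each.
Deimos: (1.48 × 10¹⁵) / (2.35 × 10⁷)³ = 1.140 × 10⁻⁷
Phobos: (1.07 × 10¹⁶) / (9.38 × 10⁶)³ = 1.297 × 10⁻⁵
Ratio (larger/smaller) = 114

Phobos, by a factor of ≈ 114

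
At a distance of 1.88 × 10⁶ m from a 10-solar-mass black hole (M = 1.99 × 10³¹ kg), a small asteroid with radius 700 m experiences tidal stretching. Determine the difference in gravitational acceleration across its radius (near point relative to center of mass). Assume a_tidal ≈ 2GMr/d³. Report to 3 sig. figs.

Differencing GM/(d−r)² and GM/d² to first order in r/d gives 2GMr/d³.
Δg = 2GMr/d³
   = 2 × (6.674 × 10⁻¹¹) × (1.99 × 10³¹) × (700) / (1.88 × 10⁶)³
   = 2.80 × 10⁵ m/s²

2.80 × 10⁵ m/s²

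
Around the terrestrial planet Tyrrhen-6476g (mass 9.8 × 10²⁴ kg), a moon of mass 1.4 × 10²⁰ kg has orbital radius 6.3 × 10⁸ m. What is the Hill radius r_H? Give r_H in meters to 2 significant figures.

1.1 × 10⁷ m

r_H ≈ a (m/3M)^(1/3)
    = (6.3 × 10⁸) × (1.4 × 10²⁰ / (3 × 9.8 × 10²⁴))^(1/3)
    = 1.1 × 10⁷ m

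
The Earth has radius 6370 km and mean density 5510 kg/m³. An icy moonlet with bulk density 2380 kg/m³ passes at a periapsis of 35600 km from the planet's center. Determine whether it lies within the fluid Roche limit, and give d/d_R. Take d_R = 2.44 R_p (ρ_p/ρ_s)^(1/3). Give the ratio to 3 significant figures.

d_R = 2.44 × (6370 km) × (5510/2380)^(1/3) = 20560 km
d/d_R = (35600) / (20560) = 1.73
Since d/d_R > 1, the body is outside the Roche limit.

outside; d/d_R ≈ 1.73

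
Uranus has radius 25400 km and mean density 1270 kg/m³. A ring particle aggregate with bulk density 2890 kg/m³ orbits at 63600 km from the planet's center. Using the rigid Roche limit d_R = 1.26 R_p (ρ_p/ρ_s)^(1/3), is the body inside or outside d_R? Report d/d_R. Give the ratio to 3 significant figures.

outside; d/d_R ≈ 2.61

d_R = 1.26 × (25400 km) × (1270/2890)^(1/3) = 24330 km
d/d_R = (63600) / (24330) = 2.61
Since d/d_R > 1, the body is outside the Roche limit.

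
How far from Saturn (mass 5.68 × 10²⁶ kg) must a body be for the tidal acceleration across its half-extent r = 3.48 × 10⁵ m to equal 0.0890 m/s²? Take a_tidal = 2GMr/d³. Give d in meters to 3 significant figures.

6.67 × 10⁷ m

2GMr/d³ = a_tidal  ⇒  d = (2GMr / a_tidal)^(1/3)
d = (2 × 6.674×10⁻¹¹ × (5.68 × 10²⁶) × (3.48 × 10⁵) / (0.0890))^(1/3)
  = 6.67 × 10⁷ m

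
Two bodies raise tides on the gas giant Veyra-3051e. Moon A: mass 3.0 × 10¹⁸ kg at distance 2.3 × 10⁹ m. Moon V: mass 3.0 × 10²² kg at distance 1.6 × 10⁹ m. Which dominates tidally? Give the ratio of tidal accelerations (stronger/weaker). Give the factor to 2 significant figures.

Tidal acceleration ∝ M/d³, so compare M/d³ for each.
Moon A: (3.0 × 10¹⁸) / (2.3 × 10⁹)³ = 2.466 × 10⁻¹⁰
Moon V: (3.0 × 10²²) / (1.6 × 10⁹)³ = 7.324 × 10⁻⁶
Ratio (larger/smaller) = 30000

Moon V, by a factor of ≈ 30000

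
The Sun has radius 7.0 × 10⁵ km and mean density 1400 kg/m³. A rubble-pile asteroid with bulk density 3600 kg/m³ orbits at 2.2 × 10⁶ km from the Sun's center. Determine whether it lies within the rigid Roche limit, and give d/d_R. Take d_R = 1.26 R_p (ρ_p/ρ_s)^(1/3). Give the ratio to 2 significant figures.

outside; d/d_R ≈ 3.4

d_R = 1.26 × (7.0 × 10⁵ km) × (1400/3600)^(1/3) = 6.438 × 10⁵ km
d/d_R = (2.2 × 10⁶) / (6.438 × 10⁵) = 3.4
Since d/d_R > 1, the body is outside the Roche limit.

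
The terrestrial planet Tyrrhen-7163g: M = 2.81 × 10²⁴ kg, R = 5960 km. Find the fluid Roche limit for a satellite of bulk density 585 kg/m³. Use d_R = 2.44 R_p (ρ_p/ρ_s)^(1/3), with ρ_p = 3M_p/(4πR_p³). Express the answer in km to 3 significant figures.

25500 km

ρ_p = 3M_p/(4πR_p³) = 3 × (2.81 × 10²⁴) / (4π × (5.96 × 10⁶ m)³) = 3170 kg/m³
d_R = 2.44 × 5960 km × (3170/585)^(1/3)
    = 25500 km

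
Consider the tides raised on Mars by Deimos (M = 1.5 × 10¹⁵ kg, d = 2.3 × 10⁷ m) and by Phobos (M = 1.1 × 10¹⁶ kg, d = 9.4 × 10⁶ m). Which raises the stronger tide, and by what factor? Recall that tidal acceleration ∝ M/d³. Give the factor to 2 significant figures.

Compare M/d³ for the two perturbers:
Deimos: (1.5 × 10¹⁵) / (2.3 × 10⁷)³ = 1.233 × 10⁻⁷
Phobos: (1.1 × 10¹⁶) / (9.4 × 10⁶)³ = 1.324 × 10⁻⁵
Ratio (larger/smaller) = 110

Phobos, by a factor of ≈ 110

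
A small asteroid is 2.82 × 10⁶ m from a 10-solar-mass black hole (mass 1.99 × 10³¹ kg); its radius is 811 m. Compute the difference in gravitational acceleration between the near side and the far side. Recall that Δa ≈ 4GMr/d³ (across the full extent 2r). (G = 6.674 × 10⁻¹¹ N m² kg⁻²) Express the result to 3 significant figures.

Δa = 4GMr/d³
   = 4 × (6.674 × 10⁻¹¹) × (1.99 × 10³¹) × (811) / (2.82 × 10⁶)³
   = 1.92 × 10⁵ m/s²

1.92 × 10⁵ m/s²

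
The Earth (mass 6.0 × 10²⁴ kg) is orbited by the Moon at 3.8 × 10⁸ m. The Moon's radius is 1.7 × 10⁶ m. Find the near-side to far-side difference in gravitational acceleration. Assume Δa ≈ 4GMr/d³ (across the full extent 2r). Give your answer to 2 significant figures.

5.0 × 10⁻⁵ m/s²

The field gradient is 2GM/d³; across the full diameter 2r the difference is 4GMr/d³.
a_tidal = 4GMr/d³
        = 4 × (6.674 × 10⁻¹¹) × (6.0 × 10²⁴) × (1.7 × 10⁶) / (3.8 × 10⁸)³
        = 5.0 × 10⁻⁵ m/s²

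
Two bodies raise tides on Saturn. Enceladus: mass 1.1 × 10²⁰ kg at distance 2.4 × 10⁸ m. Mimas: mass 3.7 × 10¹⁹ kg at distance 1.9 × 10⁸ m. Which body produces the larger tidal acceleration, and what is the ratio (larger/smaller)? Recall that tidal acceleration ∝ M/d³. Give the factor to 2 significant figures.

Enceladus, by a factor of ≈ 1.5

Tidal acceleration ∝ M/d³, so compare M/d³ for each.
Enceladus: (1.1 × 10²⁰) / (2.4 × 10⁸)³ = 7.957 × 10⁻⁶
Mimas: (3.7 × 10¹⁹) / (1.9 × 10⁸)³ = 5.394 × 10⁻⁶
Ratio (larger/smaller) = 1.5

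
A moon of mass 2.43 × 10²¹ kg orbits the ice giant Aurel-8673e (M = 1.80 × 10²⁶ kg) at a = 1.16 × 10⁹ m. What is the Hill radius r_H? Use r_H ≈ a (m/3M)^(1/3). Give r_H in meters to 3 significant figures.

1.92 × 10⁷ m

r_H ≈ a (m/3M)^(1/3)
    = (1.16 × 10⁹) × (2.43 × 10²¹ / (3 × 1.80 × 10²⁶))^(1/3)
    = 1.92 × 10⁷ m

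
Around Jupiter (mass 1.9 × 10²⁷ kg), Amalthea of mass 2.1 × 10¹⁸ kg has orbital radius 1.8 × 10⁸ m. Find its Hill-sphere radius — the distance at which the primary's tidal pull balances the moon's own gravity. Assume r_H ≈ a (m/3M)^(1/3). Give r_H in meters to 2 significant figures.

r_H ≈ a (m/3M)^(1/3)
    = (1.8 × 10⁸) × (2.1 × 10¹⁸ / (3 × 1.9 × 10²⁷))^(1/3)
    = 1.3 × 10⁵ m

1.3 × 10⁵ m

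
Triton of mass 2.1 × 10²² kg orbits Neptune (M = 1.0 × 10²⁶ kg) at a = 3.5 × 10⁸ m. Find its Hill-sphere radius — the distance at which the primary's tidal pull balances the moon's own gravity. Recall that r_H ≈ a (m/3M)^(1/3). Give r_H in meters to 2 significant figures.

r_H ≈ a (m/3M)^(1/3)
    = (3.5 × 10⁸) × (2.1 × 10²² / (3 × 1.0 × 10²⁶))^(1/3)
    = 1.4 × 10⁷ m

1.4 × 10⁷ m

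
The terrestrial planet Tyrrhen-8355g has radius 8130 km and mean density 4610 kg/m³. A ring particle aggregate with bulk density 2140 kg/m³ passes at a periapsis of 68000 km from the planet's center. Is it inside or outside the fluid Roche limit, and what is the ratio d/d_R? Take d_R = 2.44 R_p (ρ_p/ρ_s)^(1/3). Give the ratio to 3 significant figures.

d_R = 2.44 × (8130 km) × (4610/2140)^(1/3) = 25620 km
d/d_R = (68000) / (25620) = 2.65
Since d/d_R > 1, the body is outside the Roche limit.

outside; d/d_R ≈ 2.65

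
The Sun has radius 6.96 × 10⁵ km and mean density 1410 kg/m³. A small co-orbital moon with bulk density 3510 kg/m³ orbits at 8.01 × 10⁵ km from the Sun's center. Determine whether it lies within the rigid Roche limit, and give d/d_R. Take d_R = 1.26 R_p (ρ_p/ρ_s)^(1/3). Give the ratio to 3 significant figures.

outside; d/d_R ≈ 1.24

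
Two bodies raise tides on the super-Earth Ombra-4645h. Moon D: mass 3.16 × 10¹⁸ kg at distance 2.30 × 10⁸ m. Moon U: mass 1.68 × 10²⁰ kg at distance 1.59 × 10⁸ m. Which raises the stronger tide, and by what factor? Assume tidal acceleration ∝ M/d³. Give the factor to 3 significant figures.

The tide-raising term goes as M/d³ (the gradient of a 1/d² field).
Moon D: (3.16 × 10¹⁸) / (2.30 × 10⁸)³ = 2.597 × 10⁻⁷
Moon U: (1.68 × 10²⁰) / (1.59 × 10⁸)³ = 4.179 × 10⁻⁵
Ratio (larger/smaller) = 161

Moon U, by a factor of ≈ 161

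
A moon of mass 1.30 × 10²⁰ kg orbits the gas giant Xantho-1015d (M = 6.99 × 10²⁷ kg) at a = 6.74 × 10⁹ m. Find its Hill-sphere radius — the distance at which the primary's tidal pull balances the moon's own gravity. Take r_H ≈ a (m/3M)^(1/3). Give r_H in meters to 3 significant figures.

1.24 × 10⁷ m

r_H ≈ a (m/3M)^(1/3)
    = (6.74 × 10⁹) × (1.30 × 10²⁰ / (3 × 6.99 × 10²⁷))^(1/3)
    = 1.24 × 10⁷ m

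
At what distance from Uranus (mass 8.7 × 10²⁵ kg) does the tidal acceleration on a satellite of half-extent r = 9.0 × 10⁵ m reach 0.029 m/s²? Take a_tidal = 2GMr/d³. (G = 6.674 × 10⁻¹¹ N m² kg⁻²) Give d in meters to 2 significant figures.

7.1 × 10⁷ m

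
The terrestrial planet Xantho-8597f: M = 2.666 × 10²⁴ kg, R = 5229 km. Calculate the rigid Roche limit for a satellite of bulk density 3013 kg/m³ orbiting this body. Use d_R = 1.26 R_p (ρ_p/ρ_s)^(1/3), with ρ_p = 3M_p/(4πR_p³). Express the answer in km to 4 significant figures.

ρ_p = 3M_p/(4πR_p³) = 3 × (2.666 × 10²⁴) / (4π × (5.229 × 10⁶ m)³) = 4452 kg/m³
d_R = 1.26 × 5229 km × (4452/3013)^(1/3)
    = 7504 km

7504 km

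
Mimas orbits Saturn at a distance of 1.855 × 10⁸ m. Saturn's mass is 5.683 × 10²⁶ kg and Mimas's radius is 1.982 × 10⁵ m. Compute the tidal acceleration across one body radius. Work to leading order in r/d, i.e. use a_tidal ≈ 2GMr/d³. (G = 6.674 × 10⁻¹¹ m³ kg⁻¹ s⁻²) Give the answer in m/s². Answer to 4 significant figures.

Δg = 2GMr/d³
   = 2 × (6.674 × 10⁻¹¹) × (5.683 × 10²⁶) × (1.982 × 10⁵) / (1.855 × 10⁸)³
   = 2.355 × 10⁻³ m/s²

2.355 × 10⁻³ m/s²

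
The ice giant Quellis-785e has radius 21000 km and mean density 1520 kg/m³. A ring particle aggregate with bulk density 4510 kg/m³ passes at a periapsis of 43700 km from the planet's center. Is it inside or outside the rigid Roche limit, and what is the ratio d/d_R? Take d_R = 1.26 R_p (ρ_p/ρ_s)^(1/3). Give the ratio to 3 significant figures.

d_R = 1.26 × (21000 km) × (1520/4510)^(1/3) = 18410 km
d/d_R = (43700) / (18410) = 2.37
Since d/d_R > 1, the body is outside the Roche limit.

outside; d/d_R ≈ 2.37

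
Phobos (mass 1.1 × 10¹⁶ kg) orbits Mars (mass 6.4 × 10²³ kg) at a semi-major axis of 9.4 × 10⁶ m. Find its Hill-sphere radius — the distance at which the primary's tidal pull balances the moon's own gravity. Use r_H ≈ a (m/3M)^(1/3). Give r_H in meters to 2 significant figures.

1.7 × 10⁴ m

r_H ≈ a (m/3M)^(1/3)
    = (9.4 × 10⁶) × (1.1 × 10¹⁶ / (3 × 6.4 × 10²³))^(1/3)
    = 1.7 × 10⁴ m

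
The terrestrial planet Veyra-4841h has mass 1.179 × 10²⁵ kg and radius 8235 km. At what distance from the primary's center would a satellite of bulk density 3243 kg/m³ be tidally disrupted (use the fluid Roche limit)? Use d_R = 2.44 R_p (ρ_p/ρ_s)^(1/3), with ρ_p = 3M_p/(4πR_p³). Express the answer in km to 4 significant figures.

ρ_p = 3M_p/(4πR_p³) = 3 × (1.179 × 10²⁵) / (4π × (8.235 × 10⁶ m)³) = 5040 kg/m³
d_R = 2.44 × 8235 km × (5040/3243)^(1/3)
    = 23270 km

23270 km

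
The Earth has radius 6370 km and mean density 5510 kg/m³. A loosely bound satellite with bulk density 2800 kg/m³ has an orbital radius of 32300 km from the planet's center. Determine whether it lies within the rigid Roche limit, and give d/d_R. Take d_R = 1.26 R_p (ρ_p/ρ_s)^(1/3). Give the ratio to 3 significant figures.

d_R = 1.26 × (6370 km) × (5510/2800)^(1/3) = 10060 km
d/d_R = (32300) / (10060) = 3.21
Since d/d_R > 1, the body is outside the Roche limit.

outside; d/d_R ≈ 3.21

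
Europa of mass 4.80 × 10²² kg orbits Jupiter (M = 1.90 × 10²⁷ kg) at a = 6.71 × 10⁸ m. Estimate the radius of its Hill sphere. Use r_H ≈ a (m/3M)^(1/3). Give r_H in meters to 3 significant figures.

r_H ≈ a (m/3M)^(1/3)
    = (6.71 × 10⁸) × (4.80 × 10²² / (3 × 1.90 × 10²⁷))^(1/3)
    = 1.37 × 10⁷ m

1.37 × 10⁷ m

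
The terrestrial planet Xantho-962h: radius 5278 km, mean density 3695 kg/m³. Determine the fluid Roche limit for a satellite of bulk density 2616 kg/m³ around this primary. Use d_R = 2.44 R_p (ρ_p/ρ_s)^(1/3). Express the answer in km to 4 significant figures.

d_R = 2.44 × 5278 km × (3695/2616)^(1/3)
    = 14450 km

14450 km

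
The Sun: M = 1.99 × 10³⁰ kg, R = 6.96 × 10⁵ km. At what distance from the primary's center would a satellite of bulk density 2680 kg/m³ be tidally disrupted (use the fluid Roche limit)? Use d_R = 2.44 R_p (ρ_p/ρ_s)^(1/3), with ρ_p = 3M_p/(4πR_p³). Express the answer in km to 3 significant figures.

ρ_p = 3M_p/(4πR_p³) = 3 × (1.99 × 10³⁰) / (4π × (6.96 × 10⁸ m)³) = 1410 kg/m³
d_R = 2.44 × 6.96 × 10⁵ km × (1410/2680)^(1/3)
    = 1.37 × 10⁶ km

1.37 × 10⁶ km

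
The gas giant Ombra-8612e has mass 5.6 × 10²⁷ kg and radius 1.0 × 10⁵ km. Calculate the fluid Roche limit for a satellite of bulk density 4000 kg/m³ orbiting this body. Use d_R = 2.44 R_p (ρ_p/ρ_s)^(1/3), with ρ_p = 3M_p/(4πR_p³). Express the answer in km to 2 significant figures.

ρ_p = 3M_p/(4πR_p³) = 3 × (5.6 × 10²⁷) / (4π × (1.0 × 10⁸ m)³) = 1300 kg/m³
d_R = 2.44 × 1.0 × 10⁵ km × (1300/4000)^(1/3)
    = 1.7 × 10⁵ km

1.7 × 10⁵ km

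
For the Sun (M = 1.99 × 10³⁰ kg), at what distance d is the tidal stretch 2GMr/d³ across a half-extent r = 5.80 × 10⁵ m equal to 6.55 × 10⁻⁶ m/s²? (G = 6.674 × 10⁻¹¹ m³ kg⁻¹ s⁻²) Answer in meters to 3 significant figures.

2.87 × 10¹⁰ m

2GMr/d³ = a_tidal  ⇒  d = (2GMr / a_tidal)^(1/3)
d = (2 × 6.674×10⁻¹¹ × (1.99 × 10³⁰) × (5.80 × 10⁵) / (6.55 × 10⁻⁶))^(1/3)
  = 2.87 × 10¹⁰ m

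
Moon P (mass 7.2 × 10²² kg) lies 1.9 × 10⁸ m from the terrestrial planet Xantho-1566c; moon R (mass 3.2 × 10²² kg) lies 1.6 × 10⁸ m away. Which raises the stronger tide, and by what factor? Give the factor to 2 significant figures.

Moon P, by a factor of ≈ 1.3

The tide-raising term goes as M/d³ (the gradient of a 1/d² field).
Moon P: (7.2 × 10²²) / (1.9 × 10⁸)³ = 1.050 × 10⁻²
Moon R: (3.2 × 10²²) / (1.6 × 10⁸)³ = 7.813 × 10⁻³
Ratio (larger/smaller) = 1.3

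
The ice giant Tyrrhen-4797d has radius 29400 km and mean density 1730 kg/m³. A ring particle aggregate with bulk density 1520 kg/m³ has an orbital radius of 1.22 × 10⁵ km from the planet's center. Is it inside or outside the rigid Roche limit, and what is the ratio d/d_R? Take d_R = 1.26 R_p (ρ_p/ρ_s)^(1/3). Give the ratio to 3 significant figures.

d_R = 1.26 × (29400 km) × (1730/1520)^(1/3) = 38680 km
d/d_R = (1.22 × 10⁵) / (38680) = 3.15
Since d/d_R > 1, the body is outside the Roche limit.

outside; d/d_R ≈ 3.15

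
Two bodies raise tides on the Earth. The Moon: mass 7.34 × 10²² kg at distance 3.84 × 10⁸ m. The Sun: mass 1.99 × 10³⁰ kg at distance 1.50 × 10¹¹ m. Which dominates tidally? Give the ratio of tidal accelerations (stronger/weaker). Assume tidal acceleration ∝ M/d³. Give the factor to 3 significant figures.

The Moon, by a factor of ≈ 2.20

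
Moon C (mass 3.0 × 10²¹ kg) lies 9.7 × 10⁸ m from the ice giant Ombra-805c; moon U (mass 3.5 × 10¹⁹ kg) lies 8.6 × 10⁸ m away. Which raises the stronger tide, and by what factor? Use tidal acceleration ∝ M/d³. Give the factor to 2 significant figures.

Moon C, by a factor of ≈ 60

Tidal stretch scales as M/d³; compute that for each body.
Moon C: (3.0 × 10²¹) / (9.7 × 10⁸)³ = 3.287 × 10⁻⁶
Moon U: (3.5 × 10¹⁹) / (8.6 × 10⁸)³ = 5.503 × 10⁻⁸
Ratio (larger/smaller) = 60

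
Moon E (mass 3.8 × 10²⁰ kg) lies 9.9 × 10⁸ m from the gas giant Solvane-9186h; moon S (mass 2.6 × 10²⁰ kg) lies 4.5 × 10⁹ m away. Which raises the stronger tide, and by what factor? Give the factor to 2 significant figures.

Compare M/d³ for the two perturbers:
Moon E: (3.8 × 10²⁰) / (9.9 × 10⁸)³ = 3.916 × 10⁻⁷
Moon S: (2.6 × 10²⁰) / (4.5 × 10⁹)³ = 2.853 × 10⁻⁹
Ratio (larger/smaller) = 140

Moon E, by a factor of ≈ 140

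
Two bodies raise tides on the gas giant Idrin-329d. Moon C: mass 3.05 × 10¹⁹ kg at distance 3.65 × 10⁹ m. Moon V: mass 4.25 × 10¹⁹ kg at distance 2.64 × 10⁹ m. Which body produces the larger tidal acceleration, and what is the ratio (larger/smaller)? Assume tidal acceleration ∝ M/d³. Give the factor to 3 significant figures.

Moon V, by a factor of ≈ 3.68

The tide-raising term goes as M/d³ (the gradient of a 1/d² field).
Moon C: (3.05 × 10¹⁹) / (3.65 × 10⁹)³ = 6.272 × 10⁻¹⁰
Moon V: (4.25 × 10¹⁹) / (2.64 × 10⁹)³ = 2.310 × 10⁻⁹
Ratio (larger/smaller) = 3.68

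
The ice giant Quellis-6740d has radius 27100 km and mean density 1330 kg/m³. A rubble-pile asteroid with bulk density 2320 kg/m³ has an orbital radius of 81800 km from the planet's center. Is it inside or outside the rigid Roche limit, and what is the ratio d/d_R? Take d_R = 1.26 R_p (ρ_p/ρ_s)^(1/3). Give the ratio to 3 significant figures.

outside; d/d_R ≈ 2.88

d_R = 1.26 × (27100 km) × (1330/2320)^(1/3) = 28370 km
d/d_R = (81800) / (28370) = 2.88
Since d/d_R > 1, the body is outside the Roche limit.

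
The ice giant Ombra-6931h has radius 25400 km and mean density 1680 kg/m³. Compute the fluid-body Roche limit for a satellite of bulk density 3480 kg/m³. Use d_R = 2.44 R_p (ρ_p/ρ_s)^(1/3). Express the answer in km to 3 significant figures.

d_R = 2.44 × 25400 km × (1680/3480)^(1/3)
    = 48600 km

48600 km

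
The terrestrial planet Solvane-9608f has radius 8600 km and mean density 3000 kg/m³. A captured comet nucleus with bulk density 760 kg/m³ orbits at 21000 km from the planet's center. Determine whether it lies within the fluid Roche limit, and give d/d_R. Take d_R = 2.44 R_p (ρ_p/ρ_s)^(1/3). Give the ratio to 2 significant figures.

inside; d/d_R ≈ 0.63

d_R = 2.44 × (8600 km) × (3000/760)^(1/3) = 33160 km
d/d_R = (21000) / (33160) = 0.63
Since d/d_R < 1, the body is inside the Roche limit.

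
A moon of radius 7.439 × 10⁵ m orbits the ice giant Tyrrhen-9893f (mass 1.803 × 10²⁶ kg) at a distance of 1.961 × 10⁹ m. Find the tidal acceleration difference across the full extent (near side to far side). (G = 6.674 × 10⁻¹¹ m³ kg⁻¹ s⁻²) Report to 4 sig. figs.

4.748 × 10⁻⁶ m/s²

Δa = 4GMr/d³
   = 4 × (6.674 × 10⁻¹¹) × (1.803 × 10²⁶) × (7.439 × 10⁵) / (1.961 × 10⁹)³
   = 4.748 × 10⁻⁶ m/s²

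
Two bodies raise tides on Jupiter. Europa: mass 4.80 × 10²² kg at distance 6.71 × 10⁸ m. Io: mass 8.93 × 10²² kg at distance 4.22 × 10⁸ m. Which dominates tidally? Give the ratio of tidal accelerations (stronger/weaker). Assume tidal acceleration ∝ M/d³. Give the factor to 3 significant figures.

Io, by a factor of ≈ 7.48

Tidal acceleration ∝ M/d³, so compare M/d³ for each.
Europa: (4.80 × 10²²) / (6.71 × 10⁸)³ = 1.589 × 10⁻⁴
Io: (8.93 × 10²²) / (4.22 × 10⁸)³ = 1.188 × 10⁻³
Ratio (larger/smaller) = 7.48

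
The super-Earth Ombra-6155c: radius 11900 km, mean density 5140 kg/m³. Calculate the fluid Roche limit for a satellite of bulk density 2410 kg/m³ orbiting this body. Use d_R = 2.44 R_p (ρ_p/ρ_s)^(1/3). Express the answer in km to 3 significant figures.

d_R = 2.44 × 11900 km × (5140/2410)^(1/3)
    = 37400 km

37400 km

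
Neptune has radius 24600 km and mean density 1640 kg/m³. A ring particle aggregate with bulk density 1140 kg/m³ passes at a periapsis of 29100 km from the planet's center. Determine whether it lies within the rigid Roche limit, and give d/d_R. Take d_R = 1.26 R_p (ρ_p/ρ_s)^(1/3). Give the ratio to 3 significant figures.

d_R = 1.26 × (24600 km) × (1640/1140)^(1/3) = 34990 km
d/d_R = (29100) / (34990) = 0.832
Since d/d_R < 1, the body is inside the Roche limit.

inside; d/d_R ≈ 0.832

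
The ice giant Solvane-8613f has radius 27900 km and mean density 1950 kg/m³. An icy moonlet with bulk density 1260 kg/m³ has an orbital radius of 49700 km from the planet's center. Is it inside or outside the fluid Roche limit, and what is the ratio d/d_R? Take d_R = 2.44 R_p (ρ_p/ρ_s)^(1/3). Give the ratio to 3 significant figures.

d_R = 2.44 × (27900 km) × (1950/1260)^(1/3) = 78740 km
d/d_R = (49700) / (78740) = 0.631
Since d/d_R < 1, the body is inside the Roche limit.

inside; d/d_R ≈ 0.631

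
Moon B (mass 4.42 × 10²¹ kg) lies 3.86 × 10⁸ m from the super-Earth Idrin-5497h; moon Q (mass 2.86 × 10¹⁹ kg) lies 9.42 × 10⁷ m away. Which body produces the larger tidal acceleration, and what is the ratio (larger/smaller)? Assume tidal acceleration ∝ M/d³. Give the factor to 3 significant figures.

Moon B, by a factor of ≈ 2.25

Tidal acceleration ∝ M/d³, so compare M/d³ for each.
Moon B: (4.42 × 10²¹) / (3.86 × 10⁸)³ = 7.685 × 10⁻⁵
Moon Q: (2.86 × 10¹⁹) / (9.42 × 10⁷)³ = 3.421 × 10⁻⁵
Ratio (larger/smaller) = 2.25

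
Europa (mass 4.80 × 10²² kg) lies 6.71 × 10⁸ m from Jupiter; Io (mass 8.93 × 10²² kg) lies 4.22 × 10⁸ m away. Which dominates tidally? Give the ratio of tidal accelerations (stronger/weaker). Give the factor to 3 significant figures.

Tidal acceleration ∝ M/d³, so compare M/d³ for each.
Europa: (4.80 × 10²²) / (6.71 × 10⁸)³ = 1.589 × 10⁻⁴
Io: (8.93 × 10²²) / (4.22 × 10⁸)³ = 1.188 × 10⁻³
Ratio (larger/smaller) = 7.48

Io, by a factor of ≈ 7.48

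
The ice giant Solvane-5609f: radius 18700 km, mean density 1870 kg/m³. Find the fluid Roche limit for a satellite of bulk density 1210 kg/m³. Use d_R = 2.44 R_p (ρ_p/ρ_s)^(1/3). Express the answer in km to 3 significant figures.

52800 km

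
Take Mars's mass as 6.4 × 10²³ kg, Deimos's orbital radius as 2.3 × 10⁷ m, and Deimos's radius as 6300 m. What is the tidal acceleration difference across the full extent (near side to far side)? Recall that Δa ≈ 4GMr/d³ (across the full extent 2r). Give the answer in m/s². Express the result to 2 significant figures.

Δa = 4GMr/d³
   = 4 × (6.674 × 10⁻¹¹) × (6.4 × 10²³) × (6300) / (2.3 × 10⁷)³
   = 8.8 × 10⁻⁵ m/s²

8.8 × 10⁻⁵ m/s²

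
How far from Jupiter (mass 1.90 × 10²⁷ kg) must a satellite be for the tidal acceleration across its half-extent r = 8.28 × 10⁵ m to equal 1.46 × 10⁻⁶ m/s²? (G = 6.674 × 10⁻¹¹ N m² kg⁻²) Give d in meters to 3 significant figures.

5.24 × 10⁹ m

2GMr/d³ = a_tidal  ⇒  d = (2GMr / a_tidal)^(1/3)
d = (2 × 6.674×10⁻¹¹ × (1.90 × 10²⁷) × (8.28 × 10⁵) / (1.46 × 10⁻⁶))^(1/3)
  = 5.24 × 10⁹ m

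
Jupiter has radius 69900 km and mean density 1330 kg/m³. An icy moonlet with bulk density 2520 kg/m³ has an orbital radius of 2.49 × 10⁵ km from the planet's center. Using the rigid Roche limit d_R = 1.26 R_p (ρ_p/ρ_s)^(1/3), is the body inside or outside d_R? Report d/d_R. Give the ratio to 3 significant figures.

outside; d/d_R ≈ 3.50

d_R = 1.26 × (69900 km) × (1330/2520)^(1/3) = 71180 km
d/d_R = (2.49 × 10⁵) / (71180) = 3.50
Since d/d_R > 1, the body is outside the Roche limit.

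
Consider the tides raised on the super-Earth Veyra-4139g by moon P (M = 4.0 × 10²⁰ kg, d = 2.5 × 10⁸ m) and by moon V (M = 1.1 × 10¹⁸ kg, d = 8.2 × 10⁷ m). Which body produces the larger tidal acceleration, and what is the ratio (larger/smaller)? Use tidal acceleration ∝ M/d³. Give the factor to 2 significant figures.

Tidal acceleration ∝ M/d³, so compare M/d³ for each.
Moon P: (4.0 × 10²⁰) / (2.5 × 10⁸)³ = 2.560 × 10⁻⁵
Moon V: (1.1 × 10¹⁸) / (8.2 × 10⁷)³ = 1.995 × 10⁻⁶
Ratio (larger/smaller) = 13

Moon P, by a factor of ≈ 13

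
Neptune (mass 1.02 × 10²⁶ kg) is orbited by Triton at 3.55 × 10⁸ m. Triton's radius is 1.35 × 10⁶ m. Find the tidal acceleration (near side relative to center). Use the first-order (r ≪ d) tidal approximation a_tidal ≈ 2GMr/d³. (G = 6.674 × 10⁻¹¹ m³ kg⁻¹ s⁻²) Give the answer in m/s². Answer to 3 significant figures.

The tidal stretch is the gradient of GM/d² times the body's extent r, hence the 1/d³ dependence.
Δg = 2GMr/d³
   = 2 × (6.674 × 10⁻¹¹) × (1.02 × 10²⁶) × (1.35 × 10⁶) / (3.55 × 10⁸)³
   = 4.11 × 10⁻⁴ m/s²

4.11 × 10⁻⁴ m/s²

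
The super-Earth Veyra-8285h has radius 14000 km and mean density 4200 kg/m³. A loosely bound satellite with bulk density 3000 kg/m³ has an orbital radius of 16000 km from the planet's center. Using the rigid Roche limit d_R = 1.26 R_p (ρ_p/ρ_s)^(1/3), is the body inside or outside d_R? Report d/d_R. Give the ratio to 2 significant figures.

inside; d/d_R ≈ 0.81

d_R = 1.26 × (14000 km) × (4200/3000)^(1/3) = 19730 km
d/d_R = (16000) / (19730) = 0.81
Since d/d_R < 1, the body is inside the Roche limit.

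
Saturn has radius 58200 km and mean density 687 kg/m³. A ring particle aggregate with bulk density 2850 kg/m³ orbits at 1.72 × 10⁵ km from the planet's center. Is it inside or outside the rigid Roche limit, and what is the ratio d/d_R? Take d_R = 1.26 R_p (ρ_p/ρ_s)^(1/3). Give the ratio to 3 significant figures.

d_R = 1.26 × (58200 km) × (687/2850)^(1/3) = 45640 km
d/d_R = (1.72 × 10⁵) / (45640) = 3.77
Since d/d_R > 1, the body is outside the Roche limit.

outside; d/d_R ≈ 3.77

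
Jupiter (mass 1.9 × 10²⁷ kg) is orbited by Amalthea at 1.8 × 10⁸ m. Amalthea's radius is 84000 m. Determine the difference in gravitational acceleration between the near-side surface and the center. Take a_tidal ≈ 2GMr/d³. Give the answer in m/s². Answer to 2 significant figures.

The tidal stretch is the gradient of GM/d² times the body's extent r, hence the 1/d³ dependence.
a_tidal = 2GMr/d³
        = 2 × (6.674 × 10⁻¹¹) × (1.9 × 10²⁷) × (84000) / (1.8 × 10⁸)³
        = 3.7 × 10⁻³ m/s²

3.7 × 10⁻³ m/s²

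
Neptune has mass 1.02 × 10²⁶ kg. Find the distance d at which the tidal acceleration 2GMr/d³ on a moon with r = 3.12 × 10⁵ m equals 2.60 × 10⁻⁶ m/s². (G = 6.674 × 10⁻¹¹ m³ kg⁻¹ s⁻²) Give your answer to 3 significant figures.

2GMr/d³ = a_tidal  ⇒  d = (2GMr / a_tidal)^(1/3)
d = (2 × 6.674×10⁻¹¹ × (1.02 × 10²⁶) × (3.12 × 10⁵) / (2.60 × 10⁻⁶))^(1/3)
  = 1.18 × 10⁹ m

1.18 × 10⁹ m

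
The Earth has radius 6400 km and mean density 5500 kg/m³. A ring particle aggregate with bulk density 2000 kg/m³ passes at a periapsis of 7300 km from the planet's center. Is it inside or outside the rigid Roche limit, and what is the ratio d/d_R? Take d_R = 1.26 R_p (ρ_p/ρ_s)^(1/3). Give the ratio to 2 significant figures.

inside; d/d_R ≈ 0.65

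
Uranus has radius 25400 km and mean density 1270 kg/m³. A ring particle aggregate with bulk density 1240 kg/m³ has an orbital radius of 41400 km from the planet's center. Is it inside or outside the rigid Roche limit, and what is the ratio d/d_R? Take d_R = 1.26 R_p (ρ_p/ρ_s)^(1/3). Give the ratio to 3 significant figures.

outside; d/d_R ≈ 1.28

d_R = 1.26 × (25400 km) × (1270/1240)^(1/3) = 32260 km
d/d_R = (41400) / (32260) = 1.28
Since d/d_R > 1, the body is outside the Roche limit.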